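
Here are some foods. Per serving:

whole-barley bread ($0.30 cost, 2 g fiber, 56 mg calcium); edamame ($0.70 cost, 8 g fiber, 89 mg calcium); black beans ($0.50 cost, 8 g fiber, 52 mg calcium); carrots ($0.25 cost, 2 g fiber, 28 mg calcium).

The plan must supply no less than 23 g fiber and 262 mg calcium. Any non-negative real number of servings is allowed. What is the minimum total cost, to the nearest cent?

This is a tiny linear program; its minimum lies at a vertex of the feasible set. List the vertices and price them.
whole-barley bread only: max(23/2, 262/56) = 11.5 servings → $3.45.
edamame only: max(23/8, 262/89) = 2.944 servings → $2.06.
black beans only: max(23/8, 262/52) = 5.038 servings → $2.52.
carrots only: max(23/2, 262/28) = 11.5 servings → $2.88.
whole-barley bread + edamame with both tight: 0.1815 servings and 2.83 servings → $2.04.
whole-barley bread + black beans with both tight: 2.616 servings and 2.221 servings → $1.90.
whole-barley bread + carrots with both targets exact would need a negative amount; discard.
edamame + black beans: the both-tight solution has a negative serving — not a feasible corner.
edamame + carrots with both tight: 2.609 servings and 1.065 servings → $2.09.
black beans + carrots with both tight: 1 serving and 7.5 servings → $2.38.
Cheapest feasible corner: $1.90.

$1.90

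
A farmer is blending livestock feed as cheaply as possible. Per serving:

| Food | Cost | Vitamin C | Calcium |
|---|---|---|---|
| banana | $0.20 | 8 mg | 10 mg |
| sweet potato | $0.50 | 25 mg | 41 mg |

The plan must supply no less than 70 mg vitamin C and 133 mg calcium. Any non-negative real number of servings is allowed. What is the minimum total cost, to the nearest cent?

$1.62

An LP optimum is at a vertex; with two nutrient constraints at most two foods are used. Check each candidate.
banana only: max(70/8, 133/10) = 13.3 servings → $2.66.
sweet potato only: max(70/25, 133/41) = 3.244 servings → $1.62.
banana + sweet potato: intersection lies outside the first quadrant.
The minimum over all feasible corners is $1.62.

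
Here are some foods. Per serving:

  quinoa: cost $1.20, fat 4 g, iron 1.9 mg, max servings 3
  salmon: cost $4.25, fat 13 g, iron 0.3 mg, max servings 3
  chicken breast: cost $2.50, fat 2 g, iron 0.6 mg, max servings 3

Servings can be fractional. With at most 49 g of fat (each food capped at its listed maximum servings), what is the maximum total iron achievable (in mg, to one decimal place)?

Iron per g fat: quinoa 0.475, chicken breast 0.3, salmon 0.02308.
Take 3 servings of quinoa: uses 12 g fat, +5.7 mg iron (running total 5.7 mg).
Take 3 servings of chicken breast: uses 6 g fat, +1.8 mg iron (running total 7.5 mg).
Take 2.385 servings of salmon: uses 31 g fat, +0.7 mg iron (running total 8.2 mg).
Filling greedily by iron-per-g fat is optimal for one linear limit, giving 8.2 mg.

8.2 mg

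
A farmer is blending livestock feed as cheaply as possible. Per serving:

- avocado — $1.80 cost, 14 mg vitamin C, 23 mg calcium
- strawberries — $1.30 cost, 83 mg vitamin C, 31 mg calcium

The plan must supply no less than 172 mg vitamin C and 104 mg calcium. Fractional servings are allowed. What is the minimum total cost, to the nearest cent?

An LP optimum is at a vertex; with two nutrient constraints at most two foods are used. Check each candidate.
avocado only: max(172/14, 104/23) = 12.29 servings → $22.11.
strawberries only: max(172/83, 104/31) = 3.355 servings → $4.36.
avocado + strawberries with both tight: 2.237 servings and 1.695 servings → $6.23.
So the least-cost plan costs $4.36.

$4.36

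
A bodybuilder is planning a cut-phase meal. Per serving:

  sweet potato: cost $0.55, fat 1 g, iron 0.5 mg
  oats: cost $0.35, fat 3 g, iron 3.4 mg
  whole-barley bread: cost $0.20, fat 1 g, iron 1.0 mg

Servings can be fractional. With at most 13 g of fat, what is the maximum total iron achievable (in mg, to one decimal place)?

Iron per g fat: oats 1.133, whole-barley bread 1, sweet potato 0.5.
With no serving limits, spend the whole fat allowance on oats: 13 g / 3 g × 3.4 mg = 14.7 mg.

14.7 mg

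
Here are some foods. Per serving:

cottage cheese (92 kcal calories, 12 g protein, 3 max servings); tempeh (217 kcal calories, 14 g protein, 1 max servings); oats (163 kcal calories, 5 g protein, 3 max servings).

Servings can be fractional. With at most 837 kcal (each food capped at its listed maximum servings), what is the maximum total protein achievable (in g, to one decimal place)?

Protein per kcal: cottage cheese 0.1304, tempeh 0.06452, oats 0.03067.
Take 3 servings of cottage cheese: uses 276 kcal, +36.0 g protein (running total 36.0 g).
Take 1 serving of tempeh: uses 217 kcal, +14.0 g protein (running total 50.0 g).
Take 2.11 servings of oats: uses 344 kcal, +10.6 g protein (running total 60.6 g).
Greedy by best ratio exhausts the calories allowance optimally: 60.6 g.

60.6 g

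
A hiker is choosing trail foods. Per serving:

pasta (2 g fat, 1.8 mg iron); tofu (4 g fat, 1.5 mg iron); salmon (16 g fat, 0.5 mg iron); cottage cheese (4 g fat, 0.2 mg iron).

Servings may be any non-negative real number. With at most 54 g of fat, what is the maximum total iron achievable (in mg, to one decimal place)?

Iron per g fat: pasta 0.9, tofu 0.375, cottage cheese 0.05, salmon 0.03125.
With no serving limits, spend the whole fat allowance on pasta: 54 g / 2 g × 1.8 mg = 48.6 mg.

48.6 mg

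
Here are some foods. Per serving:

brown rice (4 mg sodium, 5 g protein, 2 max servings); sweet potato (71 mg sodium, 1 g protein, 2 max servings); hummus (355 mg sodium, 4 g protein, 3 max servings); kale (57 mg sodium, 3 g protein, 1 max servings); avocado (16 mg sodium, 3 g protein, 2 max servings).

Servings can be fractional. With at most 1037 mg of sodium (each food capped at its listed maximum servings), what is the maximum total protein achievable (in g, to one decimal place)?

30.0 g

Protein per mg sodium: brown rice 1.25, avocado 0.1875, kale 0.05263, sweet potato 0.01408, hummus 0.01127.
Take 2 servings of brown rice: uses 8 mg sodium, +10.0 g protein (running total 10.0 g).
Take 2 servings of avocado: uses 32 mg sodium, +6.0 g protein (running total 16.0 g).
Take 1 serving of kale: uses 57 mg sodium, +3.0 g protein (running total 19.0 g).
Take 2 servings of sweet potato: uses 142 mg sodium, +2.0 g protein (running total 21.0 g).
Take 2.248 servings of hummus: uses 798 mg sodium, +9.0 g protein (running total 30.0 g).
Filling greedily by protein-per-mg sodium is optimal for one linear limit, giving 30.0 g.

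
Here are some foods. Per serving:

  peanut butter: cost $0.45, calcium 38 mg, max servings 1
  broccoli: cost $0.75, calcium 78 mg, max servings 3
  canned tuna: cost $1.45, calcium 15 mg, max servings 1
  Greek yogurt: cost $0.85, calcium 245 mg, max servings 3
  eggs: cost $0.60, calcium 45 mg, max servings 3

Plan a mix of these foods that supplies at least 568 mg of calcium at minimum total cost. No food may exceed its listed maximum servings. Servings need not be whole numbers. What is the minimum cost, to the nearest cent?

$1.97

Cost per mg of calcium: Greek yogurt $0.0035, broccoli $0.0096, peanut butter $0.0118, eggs $0.0133, canned tuna $0.0967.
Take 2.318 servings of Greek yogurt: +568.0 mg calcium for $1.97 (total $1.97, still need 0.0 mg).
Greedy by cheapest-per-mg is optimal for a single linear constraint, so the minimum cost is $1.97.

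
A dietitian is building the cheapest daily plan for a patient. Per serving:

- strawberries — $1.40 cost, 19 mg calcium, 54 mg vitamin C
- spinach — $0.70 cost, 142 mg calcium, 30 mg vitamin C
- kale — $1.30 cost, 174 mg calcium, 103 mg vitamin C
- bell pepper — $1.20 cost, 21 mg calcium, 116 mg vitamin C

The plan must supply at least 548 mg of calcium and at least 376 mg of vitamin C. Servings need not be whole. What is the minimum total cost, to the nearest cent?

$4.61

With two linear requirements the optimum uses one or two foods; enumerate the corners.
strawberries only: max(548/19, 376/54) = 28.84 servings → $40.38.
spinach only: max(548/142, 376/30) = 12.53 servings → $8.77.
kale only: max(548/174, 376/103) = 3.65 servings → $4.75.
bell pepper only: max(548/21, 376/116) = 26.1 servings → $31.31.
strawberries + spinach with both tight: 5.206 servings and 3.163 servings → $9.50.
strawberries + kale with both tight: 1.207 servings and 3.018 servings → $5.61.
strawberries + bell pepper with both targets exact would need a negative amount; discard.
spinach + kale with both targets exact would need a negative amount; discard.
spinach + bell pepper with both tight: 3.514 servings and 2.333 servings → $5.26.
kale + bell pepper with both tight: 3.089 servings and 0.4983 servings → $4.61.
The minimum over all feasible corners is $4.61.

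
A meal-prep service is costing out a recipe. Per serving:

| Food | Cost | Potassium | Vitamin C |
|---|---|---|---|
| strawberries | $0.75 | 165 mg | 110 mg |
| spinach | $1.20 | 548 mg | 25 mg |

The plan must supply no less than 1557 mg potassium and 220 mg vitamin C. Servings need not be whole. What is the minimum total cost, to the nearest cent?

$3.97

With two linear requirements the optimum uses one or two foods; enumerate the corners.
strawberries only: max(1557/165, 220/110) = 9.436 servings → $7.08.
spinach only: max(1557/548, 220/25) = 8.8 servings → $10.56.
strawberries + spinach with both tight: 1.454 servings and 2.404 servings → $3.97.
Cheapest feasible corner: $3.97.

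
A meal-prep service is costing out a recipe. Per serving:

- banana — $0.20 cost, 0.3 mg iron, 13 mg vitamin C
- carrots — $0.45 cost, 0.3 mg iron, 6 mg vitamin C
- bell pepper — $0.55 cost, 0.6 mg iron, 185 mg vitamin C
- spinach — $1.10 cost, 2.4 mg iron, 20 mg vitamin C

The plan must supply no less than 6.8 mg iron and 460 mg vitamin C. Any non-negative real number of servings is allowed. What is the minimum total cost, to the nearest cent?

An LP optimum is at a vertex; with two nutrient constraints at most two foods are used. Check each candidate.
banana only: max(6.8/0.3, 460/13) = 35.38 servings → $7.08.
carrots only: max(6.8/0.3, 460/6) = 76.67 servings → $34.50.
bell pepper only: max(6.8/0.6, 460/185) = 11.33 servings → $6.23.
spinach only: max(6.8/2.4, 460/20) = 23 servings → $25.30.
banana + carrots with both targets exact would need a negative amount; discard.
banana + bell pepper with both tight: 20.59 servings and 1.04 servings → $4.69.
banana + spinach: intersection lies outside the first quadrant.
carrots + bell pepper with both tight: 18.92 servings and 1.873 servings → $9.54.
carrots + spinach: the both-tight solution has a negative serving — not a feasible corner.
bell pepper + spinach with both tight: 2.241 servings and 2.273 servings → $3.73.
Cheapest feasible corner: $3.73.

$3.73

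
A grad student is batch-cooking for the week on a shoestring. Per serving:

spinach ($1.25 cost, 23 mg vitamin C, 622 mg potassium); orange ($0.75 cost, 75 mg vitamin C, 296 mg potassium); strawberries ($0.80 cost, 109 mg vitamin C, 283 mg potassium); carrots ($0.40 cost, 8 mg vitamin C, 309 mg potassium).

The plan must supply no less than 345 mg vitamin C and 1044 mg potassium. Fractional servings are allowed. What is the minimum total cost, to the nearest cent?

$2.71

The cheapest plan sits at a corner of the feasible region — with two constraints it uses at most two foods.
spinach only: max(345/23, 1044/622) = 15 servings → $18.75.
orange only: max(345/75, 1044/296) = 4.6 servings → $3.45.
strawberries only: max(345/109, 1044/283) = 3.689 servings → $2.95.
carrots only: max(345/8, 1044/309) = 43.12 servings → $17.25.
spinach + orange: intersection lies outside the first quadrant.
spinach + strawberries with both tight: 0.2637 servings and 3.109 servings → $2.82.
spinach + carrots with both targets exact would need a negative amount; discard.
orange + strawberries with both tight: 1.464 servings and 2.158 servings → $2.82.
orange + carrots with both targets exact would need a negative amount; discard.
strawberries + carrots with both tight: 3.127 servings and 0.5144 servings → $2.71.
So the least-cost plan costs $2.71.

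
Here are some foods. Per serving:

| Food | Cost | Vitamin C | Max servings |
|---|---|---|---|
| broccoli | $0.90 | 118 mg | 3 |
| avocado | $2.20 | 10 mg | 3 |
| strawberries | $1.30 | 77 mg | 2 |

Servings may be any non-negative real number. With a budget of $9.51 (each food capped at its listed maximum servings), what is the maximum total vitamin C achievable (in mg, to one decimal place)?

527.1 mg

Vitamin C per dollar: broccoli 131.1, strawberries 59.23, avocado 4.545.
Take 3 servings of broccoli: spends $2.70, +354.0 mg vitamin C (running total 354.0 mg).
Take 2 servings of strawberries: spends $2.60, +154.0 mg vitamin C (running total 508.0 mg).
Take 1.914 servings of avocado: spends $4.21, +19.1 mg vitamin C (running total 527.1 mg).
Greedy by best ratio exhausts the cost allowance optimally: 527.1 mg.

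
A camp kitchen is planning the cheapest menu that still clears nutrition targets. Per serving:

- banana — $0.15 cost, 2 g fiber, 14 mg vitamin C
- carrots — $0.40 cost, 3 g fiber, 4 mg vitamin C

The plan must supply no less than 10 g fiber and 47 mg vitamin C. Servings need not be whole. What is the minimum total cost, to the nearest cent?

For a min-cost LP with two ≥-constraints, a basic feasible solution has at most two positive variables.
banana only: max(10/2, 47/14) = 5 servings → $0.75.
carrots only: max(10/3, 47/4) = 11.75 servings → $4.70.
banana + carrots with both tight: 2.971 servings and 1.353 servings → $0.99.
The minimum over all feasible corners is $0.75.

$0.75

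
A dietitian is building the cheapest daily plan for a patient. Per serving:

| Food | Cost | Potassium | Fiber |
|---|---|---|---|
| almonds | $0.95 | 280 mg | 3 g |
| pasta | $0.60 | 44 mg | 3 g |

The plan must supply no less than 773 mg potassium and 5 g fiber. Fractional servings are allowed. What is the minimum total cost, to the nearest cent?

At the optimum either one food covers both requirements or two foods hit both targets exactly; no other combination can be cheaper.
almonds only: max(773/280, 5/3) = 2.761 servings → $2.62.
pasta only: max(773/44, 5/3) = 17.57 servings → $10.54.
almonds + pasta: the both-tight solution has a negative serving — not a feasible corner.
The minimum over all feasible corners is $2.62.

$2.62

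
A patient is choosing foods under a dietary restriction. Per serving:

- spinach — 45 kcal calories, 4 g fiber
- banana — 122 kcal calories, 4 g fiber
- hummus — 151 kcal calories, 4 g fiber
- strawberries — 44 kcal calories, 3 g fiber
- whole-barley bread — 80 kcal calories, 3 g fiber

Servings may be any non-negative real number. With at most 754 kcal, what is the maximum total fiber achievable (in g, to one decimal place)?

67.0 g

Fiber per kcal: spinach 0.08889, strawberries 0.06818, whole-barley bread 0.0375, banana 0.03279, hummus 0.02649.
With no serving limits, spend the whole calories allowance on spinach: 754 kcal / 45 kcal × 4 g = 67.0 g.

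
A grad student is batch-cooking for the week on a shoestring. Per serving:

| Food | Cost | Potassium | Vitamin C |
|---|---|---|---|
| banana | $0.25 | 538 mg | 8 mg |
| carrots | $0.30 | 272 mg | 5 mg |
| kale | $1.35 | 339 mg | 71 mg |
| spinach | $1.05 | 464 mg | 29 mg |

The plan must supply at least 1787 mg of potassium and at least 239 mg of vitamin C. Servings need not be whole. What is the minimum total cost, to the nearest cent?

The cheapest plan sits at a corner of the feasible region — with two constraints it uses at most two foods.
banana only: max(1787/538, 239/8) = 29.88 servings → $7.47.
carrots only: max(1787/272, 239/5) = 47.8 servings → $14.34.
kale only: max(1787/339, 239/71) = 5.271 servings → $7.12.
spinach only: max(1787/464, 239/29) = 8.241 servings → $8.65.
banana + carrots: intersection lies outside the first quadrant.
banana + kale with both tight: 1.292 servings and 3.221 servings → $4.67.
banana + spinach with both targets exact would need a negative amount; discard.
carrots + kale with both tight: 2.603 servings and 3.183 servings → $5.08.
carrots + spinach: intersection lies outside the first quadrant.
kale + spinach with both tight: 2.556 servings and 1.984 servings → $5.53.
So the least-cost plan costs $4.67.

$4.67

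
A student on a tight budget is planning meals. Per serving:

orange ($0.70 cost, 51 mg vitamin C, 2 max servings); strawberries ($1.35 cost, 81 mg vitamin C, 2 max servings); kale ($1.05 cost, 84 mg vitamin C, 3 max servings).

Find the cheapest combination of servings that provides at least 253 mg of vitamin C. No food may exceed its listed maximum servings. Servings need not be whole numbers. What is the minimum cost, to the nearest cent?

Cost per mg of vitamin C: kale $0.0125, orange $0.0137, strawberries $0.0167.
Take 3 servings of kale: +252.0 mg vitamin C for $3.15 (total $3.15, still need 1.0 mg).
Take 0.01961 servings of orange: +1.0 mg vitamin C for $0.01 (total $3.16, still need 0.0 mg).
Filling from the cheapest source first is optimal under one linear minimum: $3.16.

$3.16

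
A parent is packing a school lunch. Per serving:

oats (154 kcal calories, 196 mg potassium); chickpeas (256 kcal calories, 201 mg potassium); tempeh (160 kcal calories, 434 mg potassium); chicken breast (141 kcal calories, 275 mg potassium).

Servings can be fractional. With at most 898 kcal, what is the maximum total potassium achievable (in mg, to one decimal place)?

Potassium per kcal: tempeh 2.712, chicken breast 1.95, oats 1.273, chickpeas 0.7852.
With no serving limits, spend the whole calories allowance on tempeh: 898 kcal / 160 kcal × 434 mg = 2435.8 mg.

2435.8 mg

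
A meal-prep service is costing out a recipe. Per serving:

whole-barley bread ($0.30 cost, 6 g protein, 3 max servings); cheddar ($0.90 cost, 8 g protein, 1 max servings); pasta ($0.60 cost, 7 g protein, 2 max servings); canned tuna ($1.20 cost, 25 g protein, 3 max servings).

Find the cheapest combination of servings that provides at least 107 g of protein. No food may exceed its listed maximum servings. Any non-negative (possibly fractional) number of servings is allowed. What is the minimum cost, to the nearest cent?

Cost per g of protein: canned tuna $0.0480, whole-barley bread $0.0500, pasta $0.0857, cheddar $0.1125.
Take 3 servings of canned tuna: +75.0 g protein for $3.60 (total $3.60, still need 32.0 g).
Take 3 servings of whole-barley bread: +18.0 g protein for $0.90 (total $4.50, still need 14.0 g).
Take 2 servings of pasta: +14.0 g protein for $1.20 (total $5.70, still need 0.0 g).
Greedy by cheapest-per-g is optimal for a single linear constraint, so the minimum cost is $5.70.

$5.70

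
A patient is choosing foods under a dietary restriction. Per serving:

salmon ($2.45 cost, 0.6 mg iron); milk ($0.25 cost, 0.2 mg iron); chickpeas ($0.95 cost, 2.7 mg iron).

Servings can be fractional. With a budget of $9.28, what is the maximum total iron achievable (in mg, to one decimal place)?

Iron per dollar: chickpeas 2.842, milk 0.8, salmon 0.2449.
With no serving limits, spend the whole cost allowance on chickpeas: $9.28 / $0.95 × 2.7 mg = 26.4 mg.

26.4 mg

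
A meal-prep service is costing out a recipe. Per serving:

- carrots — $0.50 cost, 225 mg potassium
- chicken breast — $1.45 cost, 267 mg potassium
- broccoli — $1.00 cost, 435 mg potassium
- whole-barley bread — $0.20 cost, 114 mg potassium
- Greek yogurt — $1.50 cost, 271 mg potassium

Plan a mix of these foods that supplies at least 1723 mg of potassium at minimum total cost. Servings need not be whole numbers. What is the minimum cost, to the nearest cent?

$3.02

Cost per mg of potassium: whole-barley bread $0.0018, carrots $0.0022, broccoli $0.0023, chicken breast $0.0054, Greek yogurt $0.0055.
With no serving limits, use only whole-barley bread: 1723 mg / 114 mg = 15.11 servings × $0.20 = $3.02.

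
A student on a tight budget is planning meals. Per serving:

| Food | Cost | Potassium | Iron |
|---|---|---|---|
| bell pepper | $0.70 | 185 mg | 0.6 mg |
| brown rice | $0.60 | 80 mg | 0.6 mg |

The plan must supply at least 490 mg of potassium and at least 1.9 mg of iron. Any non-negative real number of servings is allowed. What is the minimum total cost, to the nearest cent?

$2.13

With two linear requirements the optimum uses one or two foods; enumerate the corners.
bell pepper only: max(490/185, 1.9/0.6) = 3.167 servings → $2.22.
brown rice only: max(490/80, 1.9/0.6) = 6.125 servings → $3.67.
bell pepper + brown rice with both tight: 2.254 servings and 0.9127 servings → $2.13.
Cheapest feasible corner: $2.13.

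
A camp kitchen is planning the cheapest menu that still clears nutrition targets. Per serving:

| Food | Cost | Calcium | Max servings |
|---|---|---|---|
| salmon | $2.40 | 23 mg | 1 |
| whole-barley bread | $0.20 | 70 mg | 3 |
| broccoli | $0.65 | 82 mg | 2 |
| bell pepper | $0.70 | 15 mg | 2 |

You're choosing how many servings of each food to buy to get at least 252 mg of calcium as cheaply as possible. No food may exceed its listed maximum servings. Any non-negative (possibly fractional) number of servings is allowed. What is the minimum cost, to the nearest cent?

$0.93

Cost per mg of calcium: whole-barley bread $0.0029, broccoli $0.0079, bell pepper $0.0467, salmon $0.1043.
Take 3 servings of whole-barley bread: +210.0 mg calcium for $0.60 (total $0.60, still need 42.0 mg).
Take 0.5122 servings of broccoli: +42.0 mg calcium for $0.33 (total $0.93, still need 0.0 mg).
Filling from the cheapest source first is optimal under one linear minimum: $0.93.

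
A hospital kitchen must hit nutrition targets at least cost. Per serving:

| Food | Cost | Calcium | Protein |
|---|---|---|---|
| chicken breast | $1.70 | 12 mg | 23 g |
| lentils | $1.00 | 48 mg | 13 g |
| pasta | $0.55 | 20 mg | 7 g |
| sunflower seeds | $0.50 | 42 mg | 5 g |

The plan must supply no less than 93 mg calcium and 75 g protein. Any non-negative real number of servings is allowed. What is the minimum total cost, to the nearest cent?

$5.59

Minimising a linear cost over {calcium ≥ 93, protein ≥ 75, servings ≥ 0} — the optimum is at a vertex, using one or two foods.
chicken breast only: max(93/12, 75/23) = 7.75 servings → $13.18.
lentils only: max(93/48, 75/13) = 5.769 servings → $5.77.
pasta only: max(93/20, 75/7) = 10.71 servings → $5.89.
sunflower seeds only: max(93/42, 75/5) = 15 servings → $7.50.
chicken breast + lentils with both tight: 2.522 servings and 1.307 servings → $5.59.
chicken breast + pasta with both tight: 2.258 servings and 3.295 servings → $5.65.
chicken breast + sunflower seeds with both tight: 2.964 servings and 1.368 servings → $5.72.
lentils + pasta with both targets exact would need a negative amount; discard.
lentils + sunflower seeds: intersection lies outside the first quadrant.
pasta + sunflower seeds: intersection lies outside the first quadrant.
The minimum over all feasible corners is $5.59.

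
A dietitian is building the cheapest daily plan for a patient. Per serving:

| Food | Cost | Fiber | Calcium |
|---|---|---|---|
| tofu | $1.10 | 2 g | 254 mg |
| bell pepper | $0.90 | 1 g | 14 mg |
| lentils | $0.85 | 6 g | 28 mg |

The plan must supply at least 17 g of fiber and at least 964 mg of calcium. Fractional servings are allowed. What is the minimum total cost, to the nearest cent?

Check every corner: each single food scaled to meet both minima, and each pair solved so both constraints bind.
tofu only: max(17/2, 964/254) = 8.5 servings → $9.35.
bell pepper only: max(17/1, 964/14) = 68.86 servings → $61.97.
lentils only: max(17/6, 964/28) = 34.43 servings → $29.26.
tofu + bell pepper with both tight: 3.212 servings and 10.58 servings → $13.05.
tofu + lentils with both tight: 3.616 servings and 1.628 servings → $5.36.
bell pepper + lentils: intersection lies outside the first quadrant.
The minimum over all feasible corners is $5.36.

$5.36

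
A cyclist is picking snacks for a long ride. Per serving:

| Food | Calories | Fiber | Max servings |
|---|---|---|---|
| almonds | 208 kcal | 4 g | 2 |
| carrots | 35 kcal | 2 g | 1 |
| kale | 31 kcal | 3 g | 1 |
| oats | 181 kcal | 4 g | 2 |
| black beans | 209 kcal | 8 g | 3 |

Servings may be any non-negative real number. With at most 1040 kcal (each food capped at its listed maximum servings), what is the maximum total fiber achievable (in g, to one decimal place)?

36.7 g

Fiber per kcal: kale 0.09677, carrots 0.05714, black beans 0.03828, oats 0.0221, almonds 0.01923.
Take 1 serving of kale: uses 31 kcal, +3.0 g fiber (running total 3.0 g).
Take 1 serving of carrots: uses 35 kcal, +2.0 g fiber (running total 5.0 g).
Take 3 servings of black beans: uses 627 kcal, +24.0 g fiber (running total 29.0 g).
Take 1.917 servings of oats: uses 347 kcal, +7.7 g fiber (running total 36.7 g).
Filling greedily by fiber-per-kcal is optimal for one linear limit, giving 36.7 g.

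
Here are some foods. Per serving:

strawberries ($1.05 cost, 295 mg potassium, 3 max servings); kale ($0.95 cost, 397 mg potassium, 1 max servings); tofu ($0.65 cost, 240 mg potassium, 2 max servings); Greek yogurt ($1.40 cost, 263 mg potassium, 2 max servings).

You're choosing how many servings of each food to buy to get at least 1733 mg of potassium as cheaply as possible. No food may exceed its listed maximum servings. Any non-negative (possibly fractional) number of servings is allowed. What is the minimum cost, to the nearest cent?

Cost per mg of potassium: kale $0.0024, tofu $0.0027, strawberries $0.0036, Greek yogurt $0.0053.
Take 1 serving of kale: +397.0 mg potassium for $0.95 (total $0.95, still need 1336.0 mg).
Take 2 servings of tofu: +480.0 mg potassium for $1.30 (total $2.25, still need 856.0 mg).
Take 2.902 servings of strawberries: +856.0 mg potassium for $3.05 (total $5.30, still need 0.0 mg).
Filling from the cheapest source first is optimal under one linear minimum: $5.30.

$5.30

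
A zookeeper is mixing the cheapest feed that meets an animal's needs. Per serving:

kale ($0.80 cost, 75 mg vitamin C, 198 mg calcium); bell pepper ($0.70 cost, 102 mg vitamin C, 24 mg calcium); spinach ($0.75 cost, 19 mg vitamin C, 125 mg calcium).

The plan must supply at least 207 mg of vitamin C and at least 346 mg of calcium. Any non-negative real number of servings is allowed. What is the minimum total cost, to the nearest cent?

$1.89

With two linear requirements the optimum uses one or two foods; enumerate the corners.
kale only: max(207/75, 346/198) = 2.76 servings → $2.21.
bell pepper only: max(207/102, 346/24) = 14.42 servings → $10.09.
spinach only: max(207/19, 346/125) = 10.89 servings → $8.17.
kale + bell pepper with both tight: 1.648 servings and 0.8174 servings → $1.89.
kale + spinach: intersection lies outside the first quadrant.
bell pepper + spinach with both tight: 1.57 servings and 2.467 servings → $2.95.
So the least-cost plan costs $1.89.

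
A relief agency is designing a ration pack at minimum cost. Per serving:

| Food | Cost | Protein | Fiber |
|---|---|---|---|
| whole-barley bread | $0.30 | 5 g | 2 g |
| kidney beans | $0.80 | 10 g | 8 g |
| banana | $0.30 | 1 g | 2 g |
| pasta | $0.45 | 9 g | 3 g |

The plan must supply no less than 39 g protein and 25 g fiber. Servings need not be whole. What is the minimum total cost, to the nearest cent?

$2.72

Minimising a linear cost over {protein ≥ 39, fiber ≥ 25, servings ≥ 0} — the optimum is at a vertex, using one or two foods.
whole-barley bread only: max(39/5, 25/2) = 12.5 servings → $3.75.
kidney beans only: max(39/10, 25/8) = 3.9 servings → $3.12.
banana only: max(39/1, 25/2) = 39 servings → $11.70.
pasta only: max(39/9, 25/3) = 8.333 servings → $3.75.
whole-barley bread + kidney beans with both tight: 3.1 servings and 2.35 servings → $2.81.
whole-barley bread + banana with both tight: 6.625 servings and 5.875 servings → $3.75.
whole-barley bread + pasta with both targets exact would need a negative amount; discard.
kidney beans + banana with both targets exact would need a negative amount; discard.
kidney beans + pasta with both tight: 2.571 servings and 1.476 servings → $2.72.
banana + pasta with both tight: 7.2 servings and 3.533 servings → $3.75.
The minimum over all feasible corners is $2.72.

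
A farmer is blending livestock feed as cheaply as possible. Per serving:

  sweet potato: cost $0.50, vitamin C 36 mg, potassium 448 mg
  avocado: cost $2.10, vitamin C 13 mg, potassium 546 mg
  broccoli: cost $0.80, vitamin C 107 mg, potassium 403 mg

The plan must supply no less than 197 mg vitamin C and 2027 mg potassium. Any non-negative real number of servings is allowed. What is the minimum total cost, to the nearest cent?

$2.42

For a min-cost LP with two ≥-constraints, a basic feasible solution has at most two positive variables.
sweet potato only: max(197/36, 2027/448) = 5.472 servings → $2.74.
avocado only: max(197/13, 2027/546) = 15.15 servings → $31.82.
broccoli only: max(197/107, 2027/403) = 5.03 servings → $4.02.
sweet potato + avocado: intersection lies outside the first quadrant.
sweet potato + broccoli with both tight: 4.113 servings and 0.4572 servings → $2.42.
avocado + broccoli with both tight: 2.585 servings and 1.527 servings → $6.65.
The minimum over all feasible corners is $2.42.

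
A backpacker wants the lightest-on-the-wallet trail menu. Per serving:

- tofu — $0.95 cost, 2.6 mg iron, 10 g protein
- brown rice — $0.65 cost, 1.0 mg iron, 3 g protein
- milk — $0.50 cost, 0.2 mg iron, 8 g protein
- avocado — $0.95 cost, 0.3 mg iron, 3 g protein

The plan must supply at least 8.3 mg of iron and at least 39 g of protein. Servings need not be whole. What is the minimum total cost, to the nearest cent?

A basic optimal solution has at most two foods positive. Try each food alone and each pair with both targets met exactly.
tofu only: max(8.3/2.6, 39/10) = 3.9 servings → $3.71.
brown rice only: max(8.3/1.0, 39/3) = 13 servings → $8.45.
milk only: max(8.3/0.2, 39/8) = 41.5 servings → $20.75.
avocado only: max(8.3/0.3, 39/3) = 27.67 servings → $26.28.
tofu + brown rice: the both-tight solution has a negative serving — not a feasible corner.
tofu + milk with both tight: 3.117 servings and 0.9787 servings → $3.45.
tofu + avocado with both tight: 2.75 servings and 3.833 servings → $6.25.
brown rice + milk with both tight: 7.919 servings and 1.905 servings → $6.10.
brown rice + avocado with both tight: 6.286 servings and 6.714 servings → $10.46.
milk + avocado: intersection lies outside the first quadrant.
The minimum over all feasible corners is $3.45.

$3.45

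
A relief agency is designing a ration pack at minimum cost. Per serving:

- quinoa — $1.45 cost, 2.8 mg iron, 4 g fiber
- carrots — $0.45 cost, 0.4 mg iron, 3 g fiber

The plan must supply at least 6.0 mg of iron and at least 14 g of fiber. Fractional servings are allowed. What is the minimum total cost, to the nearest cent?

At the optimum either one food covers both requirements or two foods hit both targets exactly; no other combination can be cheaper.
quinoa only: max(6.0/2.8, 14/4) = 3.5 servings → $5.08.
carrots only: max(6.0/0.4, 14/3) = 15 servings → $6.75.
quinoa + carrots with both tight: 1.824 servings and 2.235 servings → $3.65.
Cheapest feasible corner: $3.65.

$3.65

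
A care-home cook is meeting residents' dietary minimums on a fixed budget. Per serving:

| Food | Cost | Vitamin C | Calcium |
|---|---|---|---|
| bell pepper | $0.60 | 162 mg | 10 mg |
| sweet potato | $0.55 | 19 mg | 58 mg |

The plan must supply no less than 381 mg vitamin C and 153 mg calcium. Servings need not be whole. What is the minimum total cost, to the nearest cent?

Check every corner: each single food scaled to meet both minima, and each pair solved so both constraints bind.
bell pepper only: max(381/162, 153/10) = 15.3 servings → $9.18.
sweet potato only: max(381/19, 153/58) = 20.05 servings → $11.03.
bell pepper + sweet potato with both tight: 2.085 servings and 2.279 servings → $2.50.
So the least-cost plan costs $2.50.

$2.50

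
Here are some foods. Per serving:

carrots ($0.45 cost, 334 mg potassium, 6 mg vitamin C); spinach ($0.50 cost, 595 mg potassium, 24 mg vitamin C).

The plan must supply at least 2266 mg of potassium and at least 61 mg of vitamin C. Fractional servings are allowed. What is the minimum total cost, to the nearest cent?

$1.90

With two linear requirements the optimum uses one or two foods; enumerate the corners.
carrots only: max(2266/334, 61/6) = 10.17 servings → $4.58.
spinach only: max(2266/595, 61/24) = 3.808 servings → $1.90.
carrots + spinach with both tight: 4.069 servings and 1.525 servings → $2.59.
Cheapest feasible corner: $1.90.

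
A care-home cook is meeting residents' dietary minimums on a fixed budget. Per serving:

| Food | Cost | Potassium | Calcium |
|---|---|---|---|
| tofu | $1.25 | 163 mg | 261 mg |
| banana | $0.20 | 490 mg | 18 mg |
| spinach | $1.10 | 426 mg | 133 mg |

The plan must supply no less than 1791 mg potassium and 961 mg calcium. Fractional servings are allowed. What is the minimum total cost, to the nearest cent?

A basic optimal solution has at most two foods positive. Try each food alone and each pair with both targets met exactly.
tofu only: max(1791/163, 961/261) = 10.99 servings → $13.73.
banana only: max(1791/490, 961/18) = 53.39 servings → $10.68.
spinach only: max(1791/426, 961/133) = 7.226 servings → $7.95.
tofu + banana with both tight: 3.51 servings and 2.487 servings → $4.89.
tofu + spinach with both tight: 1.913 servings and 3.472 servings → $6.21.
banana + spinach: intersection lies outside the first quadrant.
Cheapest feasible corner: $4.89.

$4.89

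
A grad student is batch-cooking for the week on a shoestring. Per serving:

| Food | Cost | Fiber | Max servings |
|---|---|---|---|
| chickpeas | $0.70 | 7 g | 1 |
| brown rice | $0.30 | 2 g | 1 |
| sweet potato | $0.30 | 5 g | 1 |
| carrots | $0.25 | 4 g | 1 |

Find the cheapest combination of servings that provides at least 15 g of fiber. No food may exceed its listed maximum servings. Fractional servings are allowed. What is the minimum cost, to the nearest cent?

Cost per g of fiber: sweet potato $0.0600, carrots $0.0625, chickpeas $0.1000, brown rice $0.1500.
Take 1 serving of sweet potato: +5.0 g fiber for $0.30 (total $0.30, still need 10.0 g).
Take 1 serving of carrots: +4.0 g fiber for $0.25 (total $0.55, still need 6.0 g).
Take 0.8571 servings of chickpeas: +6.0 g fiber for $0.60 (total $1.15, still need 0.0 g).
Greedy by cheapest-per-g is optimal for a single linear constraint, so the minimum cost is $1.15.

$1.15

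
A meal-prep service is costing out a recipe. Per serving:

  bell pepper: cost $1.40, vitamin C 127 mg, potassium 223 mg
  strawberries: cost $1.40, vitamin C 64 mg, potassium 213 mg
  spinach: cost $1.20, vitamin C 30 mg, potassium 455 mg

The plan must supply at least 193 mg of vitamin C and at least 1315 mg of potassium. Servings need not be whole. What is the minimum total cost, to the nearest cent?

This is a tiny linear program; its minimum lies at a vertex of the feasible set. List the vertices and price them.
bell pepper only: max(193/127, 1315/223) = 5.897 servings → $8.26.
strawberries only: max(193/64, 1315/213) = 6.174 servings → $8.64.
spinach only: max(193/30, 1315/455) = 6.433 servings → $7.72.
bell pepper + strawberries with both targets exact would need a negative amount; discard.
bell pepper + spinach with both tight: 0.9466 servings and 2.426 servings → $4.24.
strawberries + spinach with both tight: 2.128 servings and 1.894 servings → $5.25.
So the least-cost plan costs $4.24.

$4.24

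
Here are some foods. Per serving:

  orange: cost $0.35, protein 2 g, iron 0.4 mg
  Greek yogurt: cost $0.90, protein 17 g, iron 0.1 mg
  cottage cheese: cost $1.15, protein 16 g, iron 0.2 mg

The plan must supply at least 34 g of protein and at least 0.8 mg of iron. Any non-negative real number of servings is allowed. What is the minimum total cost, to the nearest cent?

$2.18

With two linear requirements the optimum uses one or two foods; enumerate the corners.
orange only: max(34/2, 0.8/0.4) = 17 servings → $5.95.
Greek yogurt only: max(34/17, 0.8/0.1) = 8 servings → $7.20.
cottage cheese only: max(34/16, 0.8/0.2) = 4 servings → $4.60.
orange + Greek yogurt with both tight: 1.545 servings and 1.818 servings → $2.18.
orange + cottage cheese with both tight: 1 serving and 2 servings → $2.65.
Greek yogurt + cottage cheese: the both-tight solution has a negative serving — not a feasible corner.
Cheapest feasible corner: $2.18.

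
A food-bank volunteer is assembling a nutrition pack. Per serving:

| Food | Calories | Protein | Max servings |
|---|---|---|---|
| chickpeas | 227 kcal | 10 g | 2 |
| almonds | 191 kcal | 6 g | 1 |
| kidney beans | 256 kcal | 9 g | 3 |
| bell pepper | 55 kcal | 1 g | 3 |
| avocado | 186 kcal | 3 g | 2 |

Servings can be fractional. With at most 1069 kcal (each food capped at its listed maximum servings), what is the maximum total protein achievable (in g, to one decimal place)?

Protein per kcal: chickpeas 0.04405, kidney beans 0.03516, almonds 0.03141, bell pepper 0.01818, avocado 0.01613.
Take 2 servings of chickpeas: uses 454 kcal, +20.0 g protein (running total 20.0 g).
Take 2.402 servings of kidney beans: uses 615 kcal, +21.6 g protein (running total 41.6 g).
Filling greedily by protein-per-kcal is optimal for one linear limit, giving 41.6 g.

41.6 g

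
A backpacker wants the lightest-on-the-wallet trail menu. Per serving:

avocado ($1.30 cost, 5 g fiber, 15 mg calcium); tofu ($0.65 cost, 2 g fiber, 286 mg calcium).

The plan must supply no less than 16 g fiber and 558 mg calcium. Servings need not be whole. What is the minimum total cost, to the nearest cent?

Minimising a linear cost over {fiber ≥ 16, calcium ≥ 558, servings ≥ 0} — the optimum is at a vertex, using one or two foods.
avocado only: max(16/5, 558/15) = 37.2 servings → $48.36.
tofu only: max(16/2, 558/286) = 8 servings → $5.20.
avocado + tofu with both tight: 2.471 servings and 1.821 servings → $4.40.
The minimum over all feasible corners is $4.40.

$4.40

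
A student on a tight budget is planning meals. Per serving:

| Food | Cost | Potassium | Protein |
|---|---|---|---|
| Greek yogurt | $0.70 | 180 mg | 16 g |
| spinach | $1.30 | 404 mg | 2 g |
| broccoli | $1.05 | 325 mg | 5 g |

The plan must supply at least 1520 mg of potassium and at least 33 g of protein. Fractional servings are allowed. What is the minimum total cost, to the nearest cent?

$5.00

Check every corner: each single food scaled to meet both minima, and each pair solved so both constraints bind.
Greek yogurt only: max(1520/180, 33/16) = 8.444 servings → $5.91.
spinach only: max(1520/404, 33/2) = 16.5 servings → $21.45.
broccoli only: max(1520/325, 33/5) = 6.6 servings → $6.93.
Greek yogurt + spinach with both tight: 1.686 servings and 3.011 servings → $5.09.
Greek yogurt + broccoli with both tight: 0.7267 servings and 4.274 servings → $5.00.
spinach + broccoli: the both-tight solution has a negative serving — not a feasible corner.
Cheapest feasible corner: $5.00.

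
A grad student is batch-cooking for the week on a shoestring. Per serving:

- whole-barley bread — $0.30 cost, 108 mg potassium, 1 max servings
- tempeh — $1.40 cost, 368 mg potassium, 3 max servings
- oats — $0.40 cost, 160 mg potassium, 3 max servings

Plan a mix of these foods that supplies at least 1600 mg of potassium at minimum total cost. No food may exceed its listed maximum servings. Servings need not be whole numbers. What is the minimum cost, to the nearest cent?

Cost per mg of potassium: oats $0.0025, whole-barley bread $0.0028, tempeh $0.0038.
Take 3 servings of oats: +480.0 mg potassium for $1.20 (total $1.20, still need 1120.0 mg).
Take 1 serving of whole-barley bread: +108.0 mg potassium for $0.30 (total $1.50, still need 1012.0 mg).
Take 2.75 servings of tempeh: +1012.0 mg potassium for $3.85 (total $5.35, still need 0.0 mg).
Greedy by cheapest-per-mg is optimal for a single linear constraint, so the minimum cost is $5.35.

$5.35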